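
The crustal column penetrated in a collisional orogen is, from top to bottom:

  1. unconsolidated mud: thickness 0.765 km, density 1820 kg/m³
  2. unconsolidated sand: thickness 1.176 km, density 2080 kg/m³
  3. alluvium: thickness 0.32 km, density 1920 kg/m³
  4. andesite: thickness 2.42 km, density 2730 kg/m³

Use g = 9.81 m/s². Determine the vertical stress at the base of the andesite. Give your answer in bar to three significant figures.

1080 bar

unconsolidated mud: 1820 kg/m³ × 9.81 m/s² × 765 m = 1.366×10^7 Pa = 136.6 bar
unconsolidated sand: 2080 kg/m³ × 9.81 m/s² × 1176 m = 2.400×10^7 Pa = 240.0 bar
alluvium: 1920 kg/m³ × 9.81 m/s² × 320 m = 6.027×10^6 Pa = 60.27 bar
andesite: 2730 kg/m³ × 9.81 m/s² × 2420 m = 6.481×10^7 Pa = 648.1 bar
Total = 136.6 + 240.0 + 60.27 + 648.1 = 1084.9 bar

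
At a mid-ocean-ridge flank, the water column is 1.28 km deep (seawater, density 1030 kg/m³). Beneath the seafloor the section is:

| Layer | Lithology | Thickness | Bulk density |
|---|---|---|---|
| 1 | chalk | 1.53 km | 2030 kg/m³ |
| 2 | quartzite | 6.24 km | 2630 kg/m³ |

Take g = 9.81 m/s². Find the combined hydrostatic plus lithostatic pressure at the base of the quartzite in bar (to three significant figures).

2040 bar

seawater: 1030 kg/m³ × 9.81 m/s² × 1280 m = 1.293×10^7 Pa = 129.3 bar
chalk: 2030 kg/m³ × 9.81 m/s² × 1530 m = 3.047×10^7 Pa = 304.7 bar
quartzite: 2630 kg/m³ × 9.81 m/s² × 6240 m = 1.610×10^8 Pa = 1610 bar
Total = 129.3 + 304.7 + 1610 = 2044.0 bar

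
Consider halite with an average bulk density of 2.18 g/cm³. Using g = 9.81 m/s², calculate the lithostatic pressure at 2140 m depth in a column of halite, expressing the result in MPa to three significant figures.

halite: 2180 kg/m³ × 9.81 m/s² × 2140 m = 4.577×10^7 Pa = 45.77 MPa

45.8 MPa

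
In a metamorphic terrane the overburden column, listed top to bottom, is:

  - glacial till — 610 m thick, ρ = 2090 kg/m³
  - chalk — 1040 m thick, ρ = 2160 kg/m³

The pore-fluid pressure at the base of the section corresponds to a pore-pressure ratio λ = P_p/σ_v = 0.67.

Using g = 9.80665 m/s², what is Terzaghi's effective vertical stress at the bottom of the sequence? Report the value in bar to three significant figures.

Overburden (lithostatic) stress σ_v:
glacial till: 2090 kg/m³ × 9.80665 m/s² × 610 m = 1.250×10^7 Pa = 12.50 MPa
chalk: 2160 kg/m³ × 9.80665 m/s² × 1040 m = 2.203×10^7 Pa = 22.03 MPa
Total = 12.50 + 22.03 = 34.532 MPa
Pore pressure P_p = λ·σ_v = 0.67 × 34.53 MPa = 23.14 MPa
Effective stress σ' = σ_v − P_p = 34.53 − 23.14 = 11.396 MPa = 113.96 bar

114 bar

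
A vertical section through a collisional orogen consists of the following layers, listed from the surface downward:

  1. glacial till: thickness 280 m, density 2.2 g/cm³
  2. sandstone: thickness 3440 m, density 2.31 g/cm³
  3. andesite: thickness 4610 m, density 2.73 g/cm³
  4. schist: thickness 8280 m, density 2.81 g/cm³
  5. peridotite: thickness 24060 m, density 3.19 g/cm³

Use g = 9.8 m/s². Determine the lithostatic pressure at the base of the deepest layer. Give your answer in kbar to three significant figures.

11.9 kbar

glacial till: 2200 kg/m³ × 9.8 m/s² × 280 m = 6.037×10^6 Pa = 0.06037 kbar
sandstone: 2310 kg/m³ × 9.8 m/s² × 3440 m = 7.787×10^7 Pa = 0.7787 kbar
andesite: 2730 kg/m³ × 9.8 m/s² × 4610 m = 1.233×10^8 Pa = 1.233 kbar
schist: 2810 kg/m³ × 9.8 m/s² × 8280 m = 2.280×10^8 Pa = 2.280 kbar
peridotite: 3190 kg/m³ × 9.8 m/s² × 24060 m = 7.522×10^8 Pa = 7.522 kbar
Total = 0.06037 + 0.7787 + 1.233 + 2.280 + 7.522 = 11.874 kbar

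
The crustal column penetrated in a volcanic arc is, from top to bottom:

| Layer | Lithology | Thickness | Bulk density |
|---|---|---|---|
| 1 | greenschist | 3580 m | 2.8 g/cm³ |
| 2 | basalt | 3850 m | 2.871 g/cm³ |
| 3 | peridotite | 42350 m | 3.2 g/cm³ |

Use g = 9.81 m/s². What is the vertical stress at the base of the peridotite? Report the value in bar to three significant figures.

greenschist: 2800 kg/m³ × 9.81 m/s² × 3580 m = 9.834×10^7 Pa = 983.4 bar
basalt: 2871 kg/m³ × 9.81 m/s² × 3850 m = 1.084×10^8 Pa = 1084 bar
peridotite: 3200 kg/m³ × 9.81 m/s² × 42350 m = 1.329×10^9 Pa = 13295 bar
Total = 983.4 + 1084 + 13295 = 15362 bar

15400 bar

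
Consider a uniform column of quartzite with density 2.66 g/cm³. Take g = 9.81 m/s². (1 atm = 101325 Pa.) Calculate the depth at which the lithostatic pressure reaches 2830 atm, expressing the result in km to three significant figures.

h = P/(ρg) = 2830 atm / (2660 kg/m³ × 9.81 m/s²) = 2.867×10^8 Pa / 26095 Pa/m = 10989 m
= 10.989 km

11.0 km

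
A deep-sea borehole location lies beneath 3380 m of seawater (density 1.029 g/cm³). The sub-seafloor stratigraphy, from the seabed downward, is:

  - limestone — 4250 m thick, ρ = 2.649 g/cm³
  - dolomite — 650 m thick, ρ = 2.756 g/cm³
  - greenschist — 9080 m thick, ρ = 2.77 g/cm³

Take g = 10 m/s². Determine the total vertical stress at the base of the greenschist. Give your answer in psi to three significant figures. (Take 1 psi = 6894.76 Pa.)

60500 psi

seawater: 1029 kg/m³ × 10 m/s² × 3380 m = 3.478×10^7 Pa = 5044 psi
limestone: 2649 kg/m³ × 10 m/s² × 4250 m = 1.126×10^8 Pa = 16329 psi
dolomite: 2756 kg/m³ × 10 m/s² × 650 m = 1.791×10^7 Pa = 2598 psi
greenschist: 2770 kg/m³ × 10 m/s² × 9080 m = 2.515×10^8 Pa = 36479 psi
Total = 5044 + 16329 + 2598 + 36479 = 60451 psi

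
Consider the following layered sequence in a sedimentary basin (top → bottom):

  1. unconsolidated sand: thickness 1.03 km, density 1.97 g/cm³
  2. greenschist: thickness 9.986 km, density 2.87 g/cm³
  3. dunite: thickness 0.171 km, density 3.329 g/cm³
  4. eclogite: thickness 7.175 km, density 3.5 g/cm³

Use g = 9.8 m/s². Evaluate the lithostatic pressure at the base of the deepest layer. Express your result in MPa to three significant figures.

552 MPa

unconsolidated sand: 1970 kg/m³ × 9.8 m/s² × 1030 m = 1.989×10^7 Pa = 19.89 MPa
greenschist: 2870 kg/m³ × 9.8 m/s² × 9986 m = 2.809×10^8 Pa = 280.9 MPa
dunite: 3329 kg/m³ × 9.8 m/s² × 171 m = 5.579×10^6 Pa = 5.579 MPa
eclogite: 3500 kg/m³ × 9.8 m/s² × 7175 m = 2.461×10^8 Pa = 246.1 MPa
Total = 19.89 + 280.9 + 5.579 + 246.1 = 552.43 MPa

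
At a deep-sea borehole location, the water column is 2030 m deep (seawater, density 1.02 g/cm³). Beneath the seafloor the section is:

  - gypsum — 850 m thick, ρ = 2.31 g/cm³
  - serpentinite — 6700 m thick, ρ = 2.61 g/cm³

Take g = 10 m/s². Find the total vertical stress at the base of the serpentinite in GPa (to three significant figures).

seawater: 1020 kg/m³ × 10 m/s² × 2030 m = 2.071×10^7 Pa = 0.02071 GPa
gypsum: 2310 kg/m³ × 10 m/s² × 850 m = 1.964×10^7 Pa = 0.01963 GPa
serpentinite: 2610 kg/m³ × 10 m/s² × 6700 m = 1.749×10^8 Pa = 0.1749 GPa
Total = 0.02071 + 0.01963 + 0.1749 = 0.21521 GPa

0.215 GPa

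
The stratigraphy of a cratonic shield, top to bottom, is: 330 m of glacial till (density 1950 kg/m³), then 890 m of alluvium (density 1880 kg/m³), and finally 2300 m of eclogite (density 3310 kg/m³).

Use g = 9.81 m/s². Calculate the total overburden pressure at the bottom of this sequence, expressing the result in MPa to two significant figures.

97 MPa

glacial till: 1950 kg/m³ × 9.81 m/s² × 330 m = 6.313×10^6 Pa = 6.313 MPa
alluvium: 1880 kg/m³ × 9.81 m/s² × 890 m = 1.641×10^7 Pa = 16.41 MPa
eclogite: 3310 kg/m³ × 9.81 m/s² × 2300 m = 7.468×10^7 Pa = 74.68 MPa
Total = 6.313 + 16.41 + 74.68 = 97.410 MPa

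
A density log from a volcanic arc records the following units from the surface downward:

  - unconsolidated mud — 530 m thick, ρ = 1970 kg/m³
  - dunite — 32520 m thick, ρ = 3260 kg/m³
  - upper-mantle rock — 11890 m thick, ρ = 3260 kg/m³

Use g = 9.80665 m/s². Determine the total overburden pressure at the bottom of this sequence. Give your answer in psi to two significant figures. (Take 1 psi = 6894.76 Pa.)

unconsolidated mud: 1970 kg/m³ × 9.80665 m/s² × 530 m = 1.024×10^7 Pa = 1485 psi
dunite: 3260 kg/m³ × 9.80665 m/s² × 32520 m = 1.040×10^9 Pa = 1.508×10^5 psi
upper-mantle rock: 3260 kg/m³ × 9.80665 m/s² × 11890 m = 3.801×10^8 Pa = 55132 psi
Total = 1485 + 1.508×10^5 + 55132 = 2.0741×10^5 psi

210000 psi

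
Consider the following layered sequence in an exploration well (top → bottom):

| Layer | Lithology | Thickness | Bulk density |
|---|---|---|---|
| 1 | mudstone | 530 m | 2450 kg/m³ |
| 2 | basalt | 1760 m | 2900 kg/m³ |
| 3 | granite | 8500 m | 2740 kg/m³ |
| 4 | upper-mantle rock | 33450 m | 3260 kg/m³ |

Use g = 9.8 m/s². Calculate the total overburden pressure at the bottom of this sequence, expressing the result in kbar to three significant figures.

mudstone: 2450 kg/m³ × 9.8 m/s² × 530 m = 1.273×10^7 Pa = 0.1273 kbar
basalt: 2900 kg/m³ × 9.8 m/s² × 1760 m = 5.002×10^7 Pa = 0.5002 kbar
granite: 2740 kg/m³ × 9.8 m/s² × 8500 m = 2.282×10^8 Pa = 2.282 kbar
upper-mantle rock: 3260 kg/m³ × 9.8 m/s² × 33450 m = 1.069×10^9 Pa = 10.69 kbar
Total = 0.1273 + 0.5002 + 2.282 + 10.69 = 13.596 kbar

13.6 kbar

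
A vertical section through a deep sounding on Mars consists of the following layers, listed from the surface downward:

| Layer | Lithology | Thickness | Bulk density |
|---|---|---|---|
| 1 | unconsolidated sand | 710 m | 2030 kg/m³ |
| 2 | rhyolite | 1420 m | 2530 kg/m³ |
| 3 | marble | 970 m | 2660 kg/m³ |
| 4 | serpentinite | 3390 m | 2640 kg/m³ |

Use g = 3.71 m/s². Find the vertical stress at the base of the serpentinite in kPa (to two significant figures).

unconsolidated sand: 2030 kg/m³ × 3.71 m/s² × 710 m = 5.347×10^6 Pa = 5347 kPa
rhyolite: 2530 kg/m³ × 3.71 m/s² × 1420 m = 1.333×10^7 Pa = 13329 kPa
marble: 2660 kg/m³ × 3.71 m/s² × 970 m = 9.573×10^6 Pa = 9573 kPa
serpentinite: 2640 kg/m³ × 3.71 m/s² × 3390 m = 3.320×10^7 Pa = 33203 kPa
Total = 5347 + 13329 + 9573 + 33203 = 61451 kPa

61000 kPa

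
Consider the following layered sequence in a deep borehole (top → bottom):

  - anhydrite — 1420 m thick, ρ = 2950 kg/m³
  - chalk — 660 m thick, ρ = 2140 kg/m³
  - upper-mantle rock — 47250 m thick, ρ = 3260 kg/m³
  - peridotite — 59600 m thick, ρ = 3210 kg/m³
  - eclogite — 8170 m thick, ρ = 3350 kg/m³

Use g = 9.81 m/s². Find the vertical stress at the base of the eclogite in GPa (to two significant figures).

anhydrite: 2950 kg/m³ × 9.81 m/s² × 1420 m = 4.109×10^7 Pa = 0.04109 GPa
chalk: 2140 kg/m³ × 9.81 m/s² × 660 m = 1.386×10^7 Pa = 0.01386 GPa
upper-mantle rock: 3260 kg/m³ × 9.81 m/s² × 47250 m = 1.511×10^9 Pa = 1.511 GPa
peridotite: 3210 kg/m³ × 9.81 m/s² × 59600 m = 1.877×10^9 Pa = 1.877 GPa
eclogite: 3350 kg/m³ × 9.81 m/s² × 8170 m = 2.685×10^8 Pa = 0.2685 GPa
Total = 0.04109 + 0.01386 + 1.511 + 1.877 + 0.2685 = 3.7113 GPa

3.7 GPa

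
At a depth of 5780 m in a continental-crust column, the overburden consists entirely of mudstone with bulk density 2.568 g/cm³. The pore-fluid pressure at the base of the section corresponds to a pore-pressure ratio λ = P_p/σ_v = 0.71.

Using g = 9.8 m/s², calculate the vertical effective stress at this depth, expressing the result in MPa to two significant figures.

42 MPa

Overburden (lithostatic) stress σ_v:
mudstone: 2568 kg/m³ × 9.8 m/s² × 5780 m = 1.455×10^8 Pa = 145.5 MPa
Pore pressure P_p = λ·σ_v = 0.71 × 145.5 MPa = 103.3 MPa
Effective stress σ' = σ_v − P_p = 145.5 − 103.3 = 42.184 MPa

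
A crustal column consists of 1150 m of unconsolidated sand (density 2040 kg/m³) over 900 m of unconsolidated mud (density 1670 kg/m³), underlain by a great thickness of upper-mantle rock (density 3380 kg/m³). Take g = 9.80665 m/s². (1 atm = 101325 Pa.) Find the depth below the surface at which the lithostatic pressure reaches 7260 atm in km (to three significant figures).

Pressure at base of upper layers: 2040×9.80665×1150 + 1670×9.80665×900 = 3.775×10^7 Pa = 372.5 atm
Remaining pressure to be supplied by upper-mantle rock: 7.356×10^8 − 3.775×10^7 = 6.979×10^8 Pa
Additional depth in upper-mantle rock = 6.979×10^8 Pa / (3380 kg/m³ × 9.80665 m/s²) = 21054 m
Total depth = 2050 m + 21054 m = 23104 m
= 23.104 km

23.1 km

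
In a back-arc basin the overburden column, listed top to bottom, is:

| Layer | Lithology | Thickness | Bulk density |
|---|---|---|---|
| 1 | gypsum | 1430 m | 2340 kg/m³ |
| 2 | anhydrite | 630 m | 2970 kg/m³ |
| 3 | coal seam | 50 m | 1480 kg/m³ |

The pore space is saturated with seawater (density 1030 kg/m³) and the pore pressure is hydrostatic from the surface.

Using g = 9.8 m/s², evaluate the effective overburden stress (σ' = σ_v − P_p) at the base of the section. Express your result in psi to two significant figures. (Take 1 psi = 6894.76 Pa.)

4400 psi

Overburden (lithostatic) stress σ_v:
gypsum: 2340 kg/m³ × 9.8 m/s² × 1430 m = 3.279×10^7 Pa = 32.79 MPa
anhydrite: 2970 kg/m³ × 9.8 m/s² × 630 m = 1.834×10^7 Pa = 18.34 MPa
coal seam: 1480 kg/m³ × 9.8 m/s² × 50 m = 7.252×10^5 Pa = 0.7252 MPa
Total = 32.79 + 18.34 + 0.7252 = 51.855 MPa
Pore pressure P_p = 1030 kg/m³ × 9.8 m/s² × 2110 m = 2.130×10^7 Pa = 21.30 MPa
Effective stress σ' = σ_v − P_p = 51.85 − 21.30 = 30.556 MPa = 4431.8 psi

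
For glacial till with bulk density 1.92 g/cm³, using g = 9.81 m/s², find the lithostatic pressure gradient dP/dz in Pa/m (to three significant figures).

18800 Pa/m

dP/dz = ρg = 1920 kg/m³ × 9.81 m/s² = 18835 Pa/m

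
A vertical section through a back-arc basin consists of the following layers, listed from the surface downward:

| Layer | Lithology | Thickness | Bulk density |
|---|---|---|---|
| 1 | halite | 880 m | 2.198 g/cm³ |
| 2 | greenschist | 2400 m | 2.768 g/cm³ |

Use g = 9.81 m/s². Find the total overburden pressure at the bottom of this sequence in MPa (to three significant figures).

halite: 2198 kg/m³ × 9.81 m/s² × 880 m = 1.897×10^7 Pa = 18.97 MPa
greenschist: 2768 kg/m³ × 9.81 m/s² × 2400 m = 6.517×10^7 Pa = 65.17 MPa
Total = 18.97 + 65.17 = 84.145 MPa

84.1 MPa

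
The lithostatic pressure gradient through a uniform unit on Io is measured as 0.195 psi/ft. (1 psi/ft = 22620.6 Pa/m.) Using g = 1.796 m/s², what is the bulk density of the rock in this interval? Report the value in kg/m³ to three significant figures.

ρ = (dP/dz)/g = 0.195 psi/ft / 1.796 m/s² = 4411.0 Pa/m / 1.796 m/s² = 2456.0 kg/m³

2460 kg/m³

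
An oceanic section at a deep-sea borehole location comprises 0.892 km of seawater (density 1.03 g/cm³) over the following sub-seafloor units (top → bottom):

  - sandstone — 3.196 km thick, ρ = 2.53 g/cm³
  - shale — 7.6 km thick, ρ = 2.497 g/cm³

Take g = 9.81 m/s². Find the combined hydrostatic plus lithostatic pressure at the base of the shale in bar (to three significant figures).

seawater: 1030 kg/m³ × 9.81 m/s² × 892 m = 9.013×10^6 Pa = 90.13 bar
sandstone: 2530 kg/m³ × 9.81 m/s² × 3196 m = 7.932×10^7 Pa = 793.2 bar
shale: 2497 kg/m³ × 9.81 m/s² × 7600 m = 1.862×10^8 Pa = 1862 bar
Total = 90.13 + 793.2 + 1862 = 2745.0 bar

2750 bar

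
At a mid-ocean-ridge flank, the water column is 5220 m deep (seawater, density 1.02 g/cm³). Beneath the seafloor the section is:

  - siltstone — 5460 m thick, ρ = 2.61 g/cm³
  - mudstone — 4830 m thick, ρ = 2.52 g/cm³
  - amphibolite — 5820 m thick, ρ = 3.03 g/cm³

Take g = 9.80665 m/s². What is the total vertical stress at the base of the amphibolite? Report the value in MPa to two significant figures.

480 MPa

seawater: 1020 kg/m³ × 9.80665 m/s² × 5220 m = 5.221×10^7 Pa = 52.21 MPa
siltstone: 2610 kg/m³ × 9.80665 m/s² × 5460 m = 1.398×10^8 Pa = 139.8 MPa
mudstone: 2520 kg/m³ × 9.80665 m/s² × 4830 m = 1.194×10^8 Pa = 119.4 MPa
amphibolite: 3030 kg/m³ × 9.80665 m/s² × 5820 m = 1.729×10^8 Pa = 172.9 MPa
Total = 52.21 + 139.8 + 119.4 + 172.9 = 484.26 MPa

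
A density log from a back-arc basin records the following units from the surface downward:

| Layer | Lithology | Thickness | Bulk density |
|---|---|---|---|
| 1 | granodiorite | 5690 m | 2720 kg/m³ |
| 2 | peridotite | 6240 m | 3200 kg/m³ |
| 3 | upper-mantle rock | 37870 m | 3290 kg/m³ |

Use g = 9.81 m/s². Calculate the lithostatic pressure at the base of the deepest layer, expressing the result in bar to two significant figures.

16000 bar

granodiorite: 2720 kg/m³ × 9.81 m/s² × 5690 m = 1.518×10^8 Pa = 1518 bar
peridotite: 3200 kg/m³ × 9.81 m/s² × 6240 m = 1.959×10^8 Pa = 1959 bar
upper-mantle rock: 3290 kg/m³ × 9.81 m/s² × 37870 m = 1.222×10^9 Pa = 12223 bar
Total = 1518 + 1959 + 12223 = 15700 bar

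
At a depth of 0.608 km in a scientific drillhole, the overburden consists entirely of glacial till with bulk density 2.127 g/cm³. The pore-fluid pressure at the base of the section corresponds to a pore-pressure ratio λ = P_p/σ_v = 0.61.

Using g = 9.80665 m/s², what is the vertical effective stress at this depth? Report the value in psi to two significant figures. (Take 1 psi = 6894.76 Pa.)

720 psi

Overburden (lithostatic) stress σ_v:
glacial till: 2127 kg/m³ × 9.80665 m/s² × 608 m = 1.268×10^7 Pa = 12.68 MPa
Pore pressure P_p = λ·σ_v = 0.61 × 12.68 MPa = 7.736 MPa
Effective stress σ' = σ_v − P_p = 12.68 − 7.736 = 4.9460 MPa = 717.36 psi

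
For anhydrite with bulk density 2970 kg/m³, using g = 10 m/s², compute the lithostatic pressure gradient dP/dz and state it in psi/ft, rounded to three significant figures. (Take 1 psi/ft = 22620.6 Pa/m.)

1.31 psi/ft

dP/dz = ρg = 2970 kg/m³ × 10 m/s² = 29700 Pa/m
= 29700 Pa/m × (1 psi/ft / 22621 Pa/m) = 1.3130 psi/ft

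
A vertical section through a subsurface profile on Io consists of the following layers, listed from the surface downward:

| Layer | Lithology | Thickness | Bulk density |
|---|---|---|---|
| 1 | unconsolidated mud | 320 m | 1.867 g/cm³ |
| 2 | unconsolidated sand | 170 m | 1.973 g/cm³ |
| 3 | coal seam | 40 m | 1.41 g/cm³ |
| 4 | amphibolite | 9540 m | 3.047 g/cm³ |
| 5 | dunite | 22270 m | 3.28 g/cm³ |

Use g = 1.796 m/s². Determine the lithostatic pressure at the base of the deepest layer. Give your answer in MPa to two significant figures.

unconsolidated mud: 1867 kg/m³ × 1.796 m/s² × 320 m = 1.073×10^6 Pa = 1.073 MPa
unconsolidated sand: 1973 kg/m³ × 1.796 m/s² × 170 m = 6.024×10^5 Pa = 0.6024 MPa
coal seam: 1410 kg/m³ × 1.796 m/s² × 40 m = 1.013×10^5 Pa = 0.1013 MPa
amphibolite: 3047 kg/m³ × 1.796 m/s² × 9540 m = 5.221×10^7 Pa = 52.21 MPa
dunite: 3280 kg/m³ × 1.796 m/s² × 22270 m = 1.312×10^8 Pa = 131.2 MPa
Total = 1.073 + 0.6024 + 0.1013 + 52.21 + 131.2 = 185.17 MPa

190 MPa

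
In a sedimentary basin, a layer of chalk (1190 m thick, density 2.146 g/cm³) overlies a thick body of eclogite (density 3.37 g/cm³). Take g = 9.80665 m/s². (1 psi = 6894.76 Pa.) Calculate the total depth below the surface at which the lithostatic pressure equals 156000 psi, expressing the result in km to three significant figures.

33.0 km

Pressure at base of upper layers: 2146×9.80665×1190 = 2.504×10^7 Pa = 3632 psi
Remaining pressure to be supplied by eclogite: 1.076×10^9 − 2.504×10^7 = 1.051×10^9 Pa
Additional depth in eclogite = 1.051×10^9 Pa / (3370 kg/m³ × 9.80665 m/s²) = 31788 m
Total depth = 1190 m + 31788 m = 32978 m
= 32.978 km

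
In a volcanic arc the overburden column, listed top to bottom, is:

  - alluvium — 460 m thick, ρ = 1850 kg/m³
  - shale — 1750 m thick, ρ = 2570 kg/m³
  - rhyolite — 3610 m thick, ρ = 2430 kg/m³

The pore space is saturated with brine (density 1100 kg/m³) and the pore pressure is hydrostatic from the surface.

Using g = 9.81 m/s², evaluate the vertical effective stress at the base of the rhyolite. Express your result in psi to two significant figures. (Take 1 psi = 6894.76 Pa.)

Overburden (lithostatic) stress σ_v:
alluvium: 1850 kg/m³ × 9.81 m/s² × 460 m = 8.348×10^6 Pa = 8.348 MPa
shale: 2570 kg/m³ × 9.81 m/s² × 1750 m = 4.412×10^7 Pa = 44.12 MPa
rhyolite: 2430 kg/m³ × 9.81 m/s² × 3610 m = 8.606×10^7 Pa = 86.06 MPa
Total = 8.348 + 44.12 + 86.06 = 138.53 MPa
Pore pressure P_p = 1100 kg/m³ × 9.81 m/s² × 5820 m = 6.280×10^7 Pa = 62.80 MPa
Effective stress σ' = σ_v − P_p = 138.5 − 62.80 = 75.721 MPa = 10982 psi

11000 psi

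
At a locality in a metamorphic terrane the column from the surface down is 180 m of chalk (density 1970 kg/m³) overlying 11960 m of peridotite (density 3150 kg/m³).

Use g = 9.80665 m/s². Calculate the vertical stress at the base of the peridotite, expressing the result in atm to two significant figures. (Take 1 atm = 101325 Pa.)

3700 atm

chalk: 1970 kg/m³ × 9.80665 m/s² × 180 m = 3.477×10^6 Pa = 34.32 atm
peridotite: 3150 kg/m³ × 9.80665 m/s² × 11960 m = 3.695×10^8 Pa = 3646 atm
Total = 34.32 + 3646 = 3680.6 atm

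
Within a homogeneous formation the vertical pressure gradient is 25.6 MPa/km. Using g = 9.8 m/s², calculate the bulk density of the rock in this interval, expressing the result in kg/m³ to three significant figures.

ρ = (dP/dz)/g = 25.6 MPa/km / 9.8 m/s² = 25600 Pa/m / 9.8 m/s² = 2612.2 kg/m³

2610 kg/m³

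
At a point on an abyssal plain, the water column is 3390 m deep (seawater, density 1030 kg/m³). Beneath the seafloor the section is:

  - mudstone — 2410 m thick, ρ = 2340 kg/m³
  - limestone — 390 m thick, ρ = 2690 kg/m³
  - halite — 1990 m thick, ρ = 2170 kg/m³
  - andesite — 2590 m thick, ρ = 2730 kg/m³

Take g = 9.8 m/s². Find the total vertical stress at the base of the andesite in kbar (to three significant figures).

seawater: 1030 kg/m³ × 9.8 m/s² × 3390 m = 3.422×10^7 Pa = 0.3422 kbar
mudstone: 2340 kg/m³ × 9.8 m/s² × 2410 m = 5.527×10^7 Pa = 0.5527 kbar
limestone: 2690 kg/m³ × 9.8 m/s² × 390 m = 1.028×10^7 Pa = 0.1028 kbar
halite: 2170 kg/m³ × 9.8 m/s² × 1990 m = 4.232×10^7 Pa = 0.4232 kbar
andesite: 2730 kg/m³ × 9.8 m/s² × 2590 m = 6.929×10^7 Pa = 0.6929 kbar
Total = 0.3422 + 0.5527 + 0.1028 + 0.4232 + 0.6929 = 2.1138 kbar

2.11 kbar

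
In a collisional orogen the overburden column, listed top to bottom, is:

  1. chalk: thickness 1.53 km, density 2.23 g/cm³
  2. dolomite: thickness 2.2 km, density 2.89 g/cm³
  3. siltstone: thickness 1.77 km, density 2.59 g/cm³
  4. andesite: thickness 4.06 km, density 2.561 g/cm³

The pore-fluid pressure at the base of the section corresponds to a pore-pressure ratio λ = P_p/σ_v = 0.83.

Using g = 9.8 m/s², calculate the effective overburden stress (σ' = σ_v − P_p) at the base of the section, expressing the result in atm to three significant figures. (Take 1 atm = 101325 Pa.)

407 atm

Overburden (lithostatic) stress σ_v:
chalk: 2230 kg/m³ × 9.8 m/s² × 1530 m = 3.344×10^7 Pa = 33.44 MPa
dolomite: 2890 kg/m³ × 9.8 m/s² × 2200 m = 6.231×10^7 Pa = 62.31 MPa
siltstone: 2590 kg/m³ × 9.8 m/s² × 1770 m = 4.493×10^7 Pa = 44.93 MPa
andesite: 2561 kg/m³ × 9.8 m/s² × 4060 m = 1.019×10^8 Pa = 101.9 MPa
Total = 33.44 + 62.31 + 44.93 + 101.9 = 242.57 MPa
Pore pressure P_p = λ·σ_v = 0.83 × 242.6 MPa = 201.3 MPa
Effective stress σ' = σ_v − P_p = 242.6 − 201.3 = 41.237 MPa = 406.97 atm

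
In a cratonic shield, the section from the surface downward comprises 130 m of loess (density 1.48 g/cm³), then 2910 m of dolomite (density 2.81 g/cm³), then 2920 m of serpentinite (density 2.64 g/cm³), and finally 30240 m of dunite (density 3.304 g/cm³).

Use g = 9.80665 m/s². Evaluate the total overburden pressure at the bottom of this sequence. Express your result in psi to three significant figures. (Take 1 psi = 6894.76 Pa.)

loess: 1480 kg/m³ × 9.80665 m/s² × 130 m = 1.887×10^6 Pa = 273.7 psi
dolomite: 2810 kg/m³ × 9.80665 m/s² × 2910 m = 8.019×10^7 Pa = 11631 psi
serpentinite: 2640 kg/m³ × 9.80665 m/s² × 2920 m = 7.560×10^7 Pa = 10964 psi
dunite: 3304 kg/m³ × 9.80665 m/s² × 30240 m = 9.798×10^8 Pa = 1.421×10^5 psi
Total = 273.7 + 11631 + 10964 + 1.421×10^5 = 1.6498×10^5 psi

165000 psi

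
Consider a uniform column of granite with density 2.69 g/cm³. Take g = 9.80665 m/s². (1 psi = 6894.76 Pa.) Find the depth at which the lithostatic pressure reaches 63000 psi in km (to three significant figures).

h = P/(ρg) = 63000 psi / (2690 kg/m³ × 9.80665 m/s²) = 4.344×10^8 Pa / 26380 Pa/m = 16466 m
= 16.466 km

16.5 km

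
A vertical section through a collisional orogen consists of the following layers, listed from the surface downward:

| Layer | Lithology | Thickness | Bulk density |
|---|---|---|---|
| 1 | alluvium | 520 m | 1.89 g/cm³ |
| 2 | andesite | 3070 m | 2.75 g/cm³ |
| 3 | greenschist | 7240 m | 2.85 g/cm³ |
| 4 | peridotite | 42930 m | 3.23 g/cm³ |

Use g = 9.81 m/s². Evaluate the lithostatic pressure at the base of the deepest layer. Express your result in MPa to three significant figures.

1660 MPa

alluvium: 1890 kg/m³ × 9.81 m/s² × 520 m = 9.641×10^6 Pa = 9.641 MPa
andesite: 2750 kg/m³ × 9.81 m/s² × 3070 m = 8.282×10^7 Pa = 82.82 MPa
greenschist: 2850 kg/m³ × 9.81 m/s² × 7240 m = 2.024×10^8 Pa = 202.4 MPa
peridotite: 3230 kg/m³ × 9.81 m/s² × 42930 m = 1.360×10^9 Pa = 1360 MPa
Total = 9.641 + 82.82 + 202.4 + 1360 = 1655.2 MPa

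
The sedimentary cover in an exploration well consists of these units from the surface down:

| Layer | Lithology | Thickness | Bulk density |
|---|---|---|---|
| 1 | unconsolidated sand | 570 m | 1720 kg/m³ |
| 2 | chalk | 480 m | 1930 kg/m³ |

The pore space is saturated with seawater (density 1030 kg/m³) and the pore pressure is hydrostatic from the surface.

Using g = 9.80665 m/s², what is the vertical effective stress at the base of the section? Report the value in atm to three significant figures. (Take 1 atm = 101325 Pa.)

79.9 atm

Overburden (lithostatic) stress σ_v:
unconsolidated sand: 1720 kg/m³ × 9.80665 m/s² × 570 m = 9.614×10^6 Pa = 9.614 MPa
chalk: 1930 kg/m³ × 9.80665 m/s² × 480 m = 9.085×10^6 Pa = 9.085 MPa
Total = 9.614 + 9.085 = 18.699 MPa
Pore pressure P_p = 1030 kg/m³ × 9.80665 m/s² × 1050 m = 1.061×10^7 Pa = 10.61 MPa
Effective stress σ' = σ_v − P_p = 18.70 − 10.61 = 8.0934 MPa = 79.876 atm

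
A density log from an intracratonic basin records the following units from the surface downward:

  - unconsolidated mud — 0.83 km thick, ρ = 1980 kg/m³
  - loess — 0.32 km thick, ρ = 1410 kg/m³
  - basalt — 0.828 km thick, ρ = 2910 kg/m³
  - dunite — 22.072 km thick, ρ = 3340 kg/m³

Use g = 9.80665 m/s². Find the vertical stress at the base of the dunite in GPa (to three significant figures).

unconsolidated mud: 1980 kg/m³ × 9.80665 m/s² × 830 m = 1.612×10^7 Pa = 0.01612 GPa
loess: 1410 kg/m³ × 9.80665 m/s² × 320 m = 4.425×10^6 Pa = 4.425×10^-3 GPa
basalt: 2910 kg/m³ × 9.80665 m/s² × 828 m = 2.363×10^7 Pa = 0.02363 GPa
dunite: 3340 kg/m³ × 9.80665 m/s² × 22072 m = 7.230×10^8 Pa = 0.7230 GPa
Total = 0.01612 + 4.425×10^-3 + 0.02363 + 0.7230 = 0.76712 GPa

0.767 GPa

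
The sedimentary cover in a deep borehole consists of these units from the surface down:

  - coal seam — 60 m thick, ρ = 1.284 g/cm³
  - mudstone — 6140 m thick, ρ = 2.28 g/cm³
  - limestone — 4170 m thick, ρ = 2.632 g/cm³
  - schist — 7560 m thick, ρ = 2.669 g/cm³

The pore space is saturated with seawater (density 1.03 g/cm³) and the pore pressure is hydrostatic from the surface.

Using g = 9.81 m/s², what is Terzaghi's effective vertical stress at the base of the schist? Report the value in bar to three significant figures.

2630 bar

Overburden (lithostatic) stress σ_v:
coal seam: 1284 kg/m³ × 9.81 m/s² × 60 m = 7.558×10^5 Pa = 0.7558 MPa
mudstone: 2280 kg/m³ × 9.81 m/s² × 6140 m = 1.373×10^8 Pa = 137.3 MPa
limestone: 2632 kg/m³ × 9.81 m/s² × 4170 m = 1.077×10^8 Pa = 107.7 MPa
schist: 2669 kg/m³ × 9.81 m/s² × 7560 m = 1.979×10^8 Pa = 197.9 MPa
Total = 0.7558 + 137.3 + 107.7 + 197.9 = 443.70 MPa
Pore pressure P_p = 1030 kg/m³ × 9.81 m/s² × 17930 m = 1.812×10^8 Pa = 181.2 MPa
Effective stress σ' = σ_v − P_p = 443.7 − 181.2 = 262.53 MPa = 2625.3 bar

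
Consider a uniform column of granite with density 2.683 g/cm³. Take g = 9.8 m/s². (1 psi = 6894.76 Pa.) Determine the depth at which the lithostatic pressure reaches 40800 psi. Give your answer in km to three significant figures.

h = P/(ρg) = 40800 psi / (2683 kg/m³ × 9.8 m/s²) = 2.813×10^8 Pa / 26293 Pa/m = 10699 m
= 10.699 km

10.7 km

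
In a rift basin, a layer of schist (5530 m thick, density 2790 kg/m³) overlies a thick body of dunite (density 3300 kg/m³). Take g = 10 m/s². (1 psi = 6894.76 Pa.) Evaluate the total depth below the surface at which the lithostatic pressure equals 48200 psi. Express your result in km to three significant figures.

10.9 km

Pressure at base of upper layers: 2790×10×5530 = 1.543×10^8 Pa = 22377 psi
Remaining pressure to be supplied by dunite: 3.323×10^8 − 1.543×10^8 = 1.780×10^8 Pa
Additional depth in dunite = 1.780×10^8 Pa / (3300 kg/m³ × 10 m/s²) = 5395.2 m
Total depth = 5530 m + 5395.2 m = 10925 m
= 10.925 km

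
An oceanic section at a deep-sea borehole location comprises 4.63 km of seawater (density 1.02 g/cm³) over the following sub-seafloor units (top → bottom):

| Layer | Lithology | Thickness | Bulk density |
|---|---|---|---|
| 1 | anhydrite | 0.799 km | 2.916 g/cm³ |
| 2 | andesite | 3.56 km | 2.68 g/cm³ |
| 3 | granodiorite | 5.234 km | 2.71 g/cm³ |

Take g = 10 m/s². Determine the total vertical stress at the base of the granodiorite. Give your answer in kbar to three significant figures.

seawater: 1020 kg/m³ × 10 m/s² × 4630 m = 4.723×10^7 Pa = 0.4723 kbar
anhydrite: 2916 kg/m³ × 10 m/s² × 799 m = 2.330×10^7 Pa = 0.2330 kbar
andesite: 2680 kg/m³ × 10 m/s² × 3560 m = 9.541×10^7 Pa = 0.9541 kbar
granodiorite: 2710 kg/m³ × 10 m/s² × 5234 m = 1.418×10^8 Pa = 1.418 kbar
Total = 0.4723 + 0.2330 + 0.9541 + 1.418 = 3.0777 kbar

3.08 kbar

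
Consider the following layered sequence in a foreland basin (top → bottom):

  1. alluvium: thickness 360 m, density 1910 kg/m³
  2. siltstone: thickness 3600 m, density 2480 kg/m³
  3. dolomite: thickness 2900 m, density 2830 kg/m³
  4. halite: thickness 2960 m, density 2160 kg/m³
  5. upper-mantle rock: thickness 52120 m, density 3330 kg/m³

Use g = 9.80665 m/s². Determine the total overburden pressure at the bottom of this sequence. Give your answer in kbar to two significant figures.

alluvium: 1910 kg/m³ × 9.80665 m/s² × 360 m = 6.743×10^6 Pa = 0.06743 kbar
siltstone: 2480 kg/m³ × 9.80665 m/s² × 3600 m = 8.755×10^7 Pa = 0.8755 kbar
dolomite: 2830 kg/m³ × 9.80665 m/s² × 2900 m = 8.048×10^7 Pa = 0.8048 kbar
halite: 2160 kg/m³ × 9.80665 m/s² × 2960 m = 6.270×10^7 Pa = 0.6270 kbar
upper-mantle rock: 3330 kg/m³ × 9.80665 m/s² × 52120 m = 1.702×10^9 Pa = 17.02 kbar
Total = 0.06743 + 0.8755 + 0.8048 + 0.6270 + 17.02 = 19.395 kbar

19 kbar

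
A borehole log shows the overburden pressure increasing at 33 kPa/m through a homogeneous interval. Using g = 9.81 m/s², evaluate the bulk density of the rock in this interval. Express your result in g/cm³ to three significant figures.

ρ = (dP/dz)/g = 33 kPa/m / 9.81 m/s² = 33000 Pa/m / 9.81 m/s² = 3363.9 kg/m³
= 3.364 g/cm³

3.36 g/cm³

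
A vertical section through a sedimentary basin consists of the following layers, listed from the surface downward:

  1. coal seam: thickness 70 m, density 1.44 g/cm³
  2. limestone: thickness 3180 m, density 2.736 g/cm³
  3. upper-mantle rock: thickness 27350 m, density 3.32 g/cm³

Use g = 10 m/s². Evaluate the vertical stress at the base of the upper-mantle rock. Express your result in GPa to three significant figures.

coal seam: 1440 kg/m³ × 10 m/s² × 70 m = 1.008×10^6 Pa = 1.008×10^-3 GPa
limestone: 2736 kg/m³ × 10 m/s² × 3180 m = 8.700×10^7 Pa = 0.08700 GPa
upper-mantle rock: 3320 kg/m³ × 10 m/s² × 27350 m = 9.080×10^8 Pa = 0.9080 GPa
Total = 1.008×10^-3 + 0.08700 + 0.9080 = 0.99603 GPa

0.996 GPa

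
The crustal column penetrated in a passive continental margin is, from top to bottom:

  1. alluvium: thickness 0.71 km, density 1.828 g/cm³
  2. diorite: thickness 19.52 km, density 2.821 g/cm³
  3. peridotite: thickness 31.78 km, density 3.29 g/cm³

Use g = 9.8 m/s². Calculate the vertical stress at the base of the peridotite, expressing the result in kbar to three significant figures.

alluvium: 1828 kg/m³ × 9.8 m/s² × 710 m = 1.272×10^7 Pa = 0.1272 kbar
diorite: 2821 kg/m³ × 9.8 m/s² × 19520 m = 5.396×10^8 Pa = 5.396 kbar
peridotite: 3290 kg/m³ × 9.8 m/s² × 31780 m = 1.025×10^9 Pa = 10.25 kbar
Total = 0.1272 + 5.396 + 10.25 = 15.770 kbar

15.8 kbar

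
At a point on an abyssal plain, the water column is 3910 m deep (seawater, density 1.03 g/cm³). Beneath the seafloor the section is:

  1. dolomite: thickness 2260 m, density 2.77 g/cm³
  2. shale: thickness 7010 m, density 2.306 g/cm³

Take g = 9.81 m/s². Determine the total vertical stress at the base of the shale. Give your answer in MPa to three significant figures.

seawater: 1030 kg/m³ × 9.81 m/s² × 3910 m = 3.951×10^7 Pa = 39.51 MPa
dolomite: 2770 kg/m³ × 9.81 m/s² × 2260 m = 6.141×10^7 Pa = 61.41 MPa
shale: 2306 kg/m³ × 9.81 m/s² × 7010 m = 1.586×10^8 Pa = 158.6 MPa
Total = 39.51 + 61.41 + 158.6 = 259.50 MPa

259 MPa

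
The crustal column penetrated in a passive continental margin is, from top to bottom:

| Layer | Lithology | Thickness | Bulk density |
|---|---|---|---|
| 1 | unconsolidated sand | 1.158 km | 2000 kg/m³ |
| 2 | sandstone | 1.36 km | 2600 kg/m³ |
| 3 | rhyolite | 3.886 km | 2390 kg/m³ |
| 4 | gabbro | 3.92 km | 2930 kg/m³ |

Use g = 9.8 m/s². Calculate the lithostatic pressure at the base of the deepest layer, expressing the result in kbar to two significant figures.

unconsolidated sand: 2000 kg/m³ × 9.8 m/s² × 1158 m = 2.270×10^7 Pa = 0.2270 kbar
sandstone: 2600 kg/m³ × 9.8 m/s² × 1360 m = 3.465×10^7 Pa = 0.3465 kbar
rhyolite: 2390 kg/m³ × 9.8 m/s² × 3886 m = 9.102×10^7 Pa = 0.9102 kbar
gabbro: 2930 kg/m³ × 9.8 m/s² × 3920 m = 1.126×10^8 Pa = 1.126 kbar
Total = 0.2270 + 0.3465 + 0.9102 + 1.126 = 2.6093 kbar

2.6 kbar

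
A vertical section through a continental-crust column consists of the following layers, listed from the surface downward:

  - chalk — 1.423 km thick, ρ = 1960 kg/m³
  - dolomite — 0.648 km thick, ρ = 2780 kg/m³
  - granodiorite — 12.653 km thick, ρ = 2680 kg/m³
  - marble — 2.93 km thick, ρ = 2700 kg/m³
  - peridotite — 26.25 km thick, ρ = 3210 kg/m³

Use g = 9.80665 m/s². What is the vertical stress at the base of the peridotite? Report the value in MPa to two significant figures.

1300 MPa

chalk: 1960 kg/m³ × 9.80665 m/s² × 1423 m = 2.735×10^7 Pa = 27.35 MPa
dolomite: 2780 kg/m³ × 9.80665 m/s² × 648 m = 1.767×10^7 Pa = 17.67 MPa
granodiorite: 2680 kg/m³ × 9.80665 m/s² × 12653 m = 3.325×10^8 Pa = 332.5 MPa
marble: 2700 kg/m³ × 9.80665 m/s² × 2930 m = 7.758×10^7 Pa = 77.58 MPa
peridotite: 3210 kg/m³ × 9.80665 m/s² × 26250 m = 8.263×10^8 Pa = 826.3 MPa
Total = 27.35 + 17.67 + 332.5 + 77.58 + 826.3 = 1281.5 MPa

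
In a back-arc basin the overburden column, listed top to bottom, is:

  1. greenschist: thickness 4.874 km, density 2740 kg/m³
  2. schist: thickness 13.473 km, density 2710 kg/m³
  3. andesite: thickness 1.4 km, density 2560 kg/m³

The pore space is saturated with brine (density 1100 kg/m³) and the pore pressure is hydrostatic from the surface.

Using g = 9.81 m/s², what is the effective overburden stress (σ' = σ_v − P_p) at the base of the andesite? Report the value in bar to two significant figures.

Overburden (lithostatic) stress σ_v:
greenschist: 2740 kg/m³ × 9.81 m/s² × 4874 m = 1.310×10^8 Pa = 131.0 MPa
schist: 2710 kg/m³ × 9.81 m/s² × 13473 m = 3.582×10^8 Pa = 358.2 MPa
andesite: 2560 kg/m³ × 9.81 m/s² × 1400 m = 3.516×10^7 Pa = 35.16 MPa
Total = 131.0 + 358.2 + 35.16 = 524.35 MPa
Pore pressure P_p = 1100 kg/m³ × 9.81 m/s² × 19747 m = 2.131×10^8 Pa = 213.1 MPa
Effective stress σ' = σ_v − P_p = 524.4 − 213.1 = 311.26 MPa = 3112.6 bar

3100 bar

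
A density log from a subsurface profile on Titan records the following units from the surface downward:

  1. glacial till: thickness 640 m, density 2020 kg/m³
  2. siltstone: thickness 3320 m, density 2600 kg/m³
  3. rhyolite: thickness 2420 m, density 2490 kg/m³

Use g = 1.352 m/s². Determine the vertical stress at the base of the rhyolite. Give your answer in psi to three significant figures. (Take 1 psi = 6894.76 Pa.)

3130 psi

glacial till: 2020 kg/m³ × 1.352 m/s² × 640 m = 1.748×10^6 Pa = 253.5 psi
siltstone: 2600 kg/m³ × 1.352 m/s² × 3320 m = 1.167×10^7 Pa = 1693 psi
rhyolite: 2490 kg/m³ × 1.352 m/s² × 2420 m = 8.147×10^6 Pa = 1182 psi
Total = 253.5 + 1693 + 1182 = 3127.8 psi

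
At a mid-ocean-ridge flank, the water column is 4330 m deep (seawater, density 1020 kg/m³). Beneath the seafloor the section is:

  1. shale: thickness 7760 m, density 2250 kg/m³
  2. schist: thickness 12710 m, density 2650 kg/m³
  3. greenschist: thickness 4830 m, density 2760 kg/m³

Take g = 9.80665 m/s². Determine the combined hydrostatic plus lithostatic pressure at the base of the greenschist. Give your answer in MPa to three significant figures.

seawater: 1020 kg/m³ × 9.80665 m/s² × 4330 m = 4.331×10^7 Pa = 43.31 MPa
shale: 2250 kg/m³ × 9.80665 m/s² × 7760 m = 1.712×10^8 Pa = 171.2 MPa
schist: 2650 kg/m³ × 9.80665 m/s² × 12710 m = 3.303×10^8 Pa = 330.3 MPa
greenschist: 2760 kg/m³ × 9.80665 m/s² × 4830 m = 1.307×10^8 Pa = 130.7 MPa
Total = 43.31 + 171.2 + 330.3 + 130.7 = 675.57 MPa

676 MPa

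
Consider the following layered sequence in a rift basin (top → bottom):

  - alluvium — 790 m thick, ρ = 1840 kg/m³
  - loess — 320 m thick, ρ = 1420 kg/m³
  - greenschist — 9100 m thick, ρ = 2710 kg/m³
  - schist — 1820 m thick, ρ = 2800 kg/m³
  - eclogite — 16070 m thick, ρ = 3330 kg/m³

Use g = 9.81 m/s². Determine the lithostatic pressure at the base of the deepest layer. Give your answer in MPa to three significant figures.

836 MPa

alluvium: 1840 kg/m³ × 9.81 m/s² × 790 m = 1.426×10^7 Pa = 14.26 MPa
loess: 1420 kg/m³ × 9.81 m/s² × 320 m = 4.458×10^6 Pa = 4.458 MPa
greenschist: 2710 kg/m³ × 9.81 m/s² × 9100 m = 2.419×10^8 Pa = 241.9 MPa
schist: 2800 kg/m³ × 9.81 m/s² × 1820 m = 4.999×10^7 Pa = 49.99 MPa
eclogite: 3330 kg/m³ × 9.81 m/s² × 16070 m = 5.250×10^8 Pa = 525.0 MPa
Total = 14.26 + 4.458 + 241.9 + 49.99 + 525.0 = 835.60 MPa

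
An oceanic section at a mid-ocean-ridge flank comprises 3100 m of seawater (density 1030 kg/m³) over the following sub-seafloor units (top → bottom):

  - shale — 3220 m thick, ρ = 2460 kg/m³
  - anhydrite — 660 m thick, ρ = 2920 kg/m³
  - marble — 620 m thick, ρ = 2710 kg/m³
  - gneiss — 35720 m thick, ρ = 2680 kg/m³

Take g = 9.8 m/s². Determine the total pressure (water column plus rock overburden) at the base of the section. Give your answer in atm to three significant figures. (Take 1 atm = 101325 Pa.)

10700 atm

seawater: 1030 kg/m³ × 9.8 m/s² × 3100 m = 3.129×10^7 Pa = 308.8 atm
shale: 2460 kg/m³ × 9.8 m/s² × 3220 m = 7.763×10^7 Pa = 766.1 atm
anhydrite: 2920 kg/m³ × 9.8 m/s² × 660 m = 1.889×10^7 Pa = 186.4 atm
marble: 2710 kg/m³ × 9.8 m/s² × 620 m = 1.647×10^7 Pa = 162.5 atm
gneiss: 2680 kg/m³ × 9.8 m/s² × 35720 m = 9.382×10^8 Pa = 9259 atm
Total = 308.8 + 766.1 + 186.4 + 162.5 + 9259 = 10683 atm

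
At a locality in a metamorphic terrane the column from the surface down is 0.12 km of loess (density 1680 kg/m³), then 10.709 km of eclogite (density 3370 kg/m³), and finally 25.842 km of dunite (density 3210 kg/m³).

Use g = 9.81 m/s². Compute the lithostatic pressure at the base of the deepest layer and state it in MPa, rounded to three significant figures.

loess: 1680 kg/m³ × 9.81 m/s² × 120 m = 1.978×10^6 Pa = 1.978 MPa
eclogite: 3370 kg/m³ × 9.81 m/s² × 10709 m = 3.540×10^8 Pa = 354.0 MPa
dunite: 3210 kg/m³ × 9.81 m/s² × 25842 m = 8.138×10^8 Pa = 813.8 MPa
Total = 1.978 + 354.0 + 813.8 = 1169.8 MPa

1170 MPa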